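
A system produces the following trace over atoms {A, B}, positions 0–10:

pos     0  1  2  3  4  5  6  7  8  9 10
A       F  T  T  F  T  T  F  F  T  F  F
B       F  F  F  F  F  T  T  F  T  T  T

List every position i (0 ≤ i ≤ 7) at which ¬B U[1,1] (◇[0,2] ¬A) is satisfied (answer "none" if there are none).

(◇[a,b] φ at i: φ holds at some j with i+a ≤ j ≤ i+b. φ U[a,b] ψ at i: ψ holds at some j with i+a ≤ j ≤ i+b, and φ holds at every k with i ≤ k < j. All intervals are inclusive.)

Evaluate at each i in [0,7]:
  i=0: ✓ (rhs at j=1; lhs holds on [0,0])
  i=1: ✓ (rhs at j=2; lhs holds on [1,1])
  i=2: ✓ (rhs at j=3; lhs holds on [2,2])
  i=3: ✓ (rhs at j=4; lhs holds on [3,3])
  i=4: ✓ (rhs at j=5; lhs holds on [4,4])
  i=5: ✗ (lhs fails at k=5 before rhs at j=6)
  i=6: ✗ (lhs fails at k=6 before rhs at j=7)
  i=7: ✓ (rhs at j=8; lhs holds on [7,7])

0, 1, 2, 3, 4, 7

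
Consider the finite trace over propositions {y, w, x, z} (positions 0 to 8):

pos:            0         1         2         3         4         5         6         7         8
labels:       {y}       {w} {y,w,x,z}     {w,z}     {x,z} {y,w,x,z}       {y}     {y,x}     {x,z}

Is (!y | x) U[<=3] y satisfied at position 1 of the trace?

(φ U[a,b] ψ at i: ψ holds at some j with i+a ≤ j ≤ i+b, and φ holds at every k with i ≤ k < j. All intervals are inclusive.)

Yes

Need some j in [1,4] with y, and (!y | x) at every k in [1,j-1].
  j=1: y false.
  j=2: y holds; (!y | x) holds at every k in [1,1] → satisfied.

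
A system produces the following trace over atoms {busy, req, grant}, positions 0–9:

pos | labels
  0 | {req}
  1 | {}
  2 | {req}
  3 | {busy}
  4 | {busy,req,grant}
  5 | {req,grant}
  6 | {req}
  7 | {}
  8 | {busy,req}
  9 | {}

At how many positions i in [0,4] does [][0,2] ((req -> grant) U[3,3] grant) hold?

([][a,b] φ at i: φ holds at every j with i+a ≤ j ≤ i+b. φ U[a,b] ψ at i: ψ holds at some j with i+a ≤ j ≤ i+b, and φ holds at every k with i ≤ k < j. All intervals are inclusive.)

0

Evaluate at each i in [0,4]:
  i=0: ✗ (fails at j=0)
  i=1: ✗ (fails at j=1)
  i=2: ✗ (fails at j=2)
  i=3: ✗ (fails at j=3)
  i=4: ✗ (fails at j=4)
Positions where it holds: {} → 0.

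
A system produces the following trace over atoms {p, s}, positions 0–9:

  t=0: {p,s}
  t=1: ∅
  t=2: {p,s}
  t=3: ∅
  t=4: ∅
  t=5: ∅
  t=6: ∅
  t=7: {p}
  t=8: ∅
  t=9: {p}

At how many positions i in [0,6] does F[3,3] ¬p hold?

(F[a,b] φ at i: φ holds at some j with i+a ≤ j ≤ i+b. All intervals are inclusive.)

5

Evaluate at each i in [0,6]:
  i=0: ✓ (witness j=3)
  i=1: ✓ (witness j=4)
  i=2: ✓ (witness j=5)
  i=3: ✓ (witness j=6)
  i=4: ✗ (none in [7,7])
  i=5: ✓ (witness j=8)
  i=6: ✗ (none in [9,9])
Positions where it holds: {0, 1, 2, 3, 5} → 5.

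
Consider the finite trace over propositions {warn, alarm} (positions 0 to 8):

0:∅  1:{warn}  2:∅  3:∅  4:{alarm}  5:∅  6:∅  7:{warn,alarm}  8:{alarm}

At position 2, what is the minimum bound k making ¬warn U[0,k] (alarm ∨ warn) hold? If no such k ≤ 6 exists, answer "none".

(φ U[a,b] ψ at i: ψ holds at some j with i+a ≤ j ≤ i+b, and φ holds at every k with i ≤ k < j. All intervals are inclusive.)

2

Need earliest j ≥ 2 with (alarm ∨ warn), and ¬warn at every k in [2,j-1].
  j=2: rhs fails.
  j=3: rhs fails.
  j=4: rhs holds; lhs holds on [2,3]. k = 2.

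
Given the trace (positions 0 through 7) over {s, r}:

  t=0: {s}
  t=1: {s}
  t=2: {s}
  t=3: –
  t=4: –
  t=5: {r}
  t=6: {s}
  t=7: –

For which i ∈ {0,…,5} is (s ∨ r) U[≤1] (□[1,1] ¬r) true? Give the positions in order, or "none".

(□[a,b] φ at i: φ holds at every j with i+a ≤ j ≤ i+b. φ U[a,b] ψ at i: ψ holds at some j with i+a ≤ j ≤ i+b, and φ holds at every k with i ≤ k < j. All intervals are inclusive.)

0, 1, 2, 3, 5

Evaluate at each i in [0,5]:
  i=0: ✓ (rhs at j=0)
  i=1: ✓ (rhs at j=1)
  i=2: ✓ (rhs at j=2)
  i=3: ✓ (rhs at j=3)
  i=4: ✗ (lhs fails at k=4 before rhs at j=5)
  i=5: ✓ (rhs at j=5)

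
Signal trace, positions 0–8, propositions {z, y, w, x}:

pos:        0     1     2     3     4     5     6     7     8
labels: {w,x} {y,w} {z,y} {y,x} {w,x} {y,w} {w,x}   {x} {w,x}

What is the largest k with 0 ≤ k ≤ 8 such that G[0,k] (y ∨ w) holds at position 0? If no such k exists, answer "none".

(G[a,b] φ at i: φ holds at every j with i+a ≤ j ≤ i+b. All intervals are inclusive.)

6

(y ∨ w) must hold from j=0 onward; find where it first fails.
  j=0: holds
  j=1: holds
  j=2: holds
  j=3: holds
  j=4: holds
  j=5: holds
  j=6: holds
  j=7: fails
Holds on [0,6], so largest k = 6.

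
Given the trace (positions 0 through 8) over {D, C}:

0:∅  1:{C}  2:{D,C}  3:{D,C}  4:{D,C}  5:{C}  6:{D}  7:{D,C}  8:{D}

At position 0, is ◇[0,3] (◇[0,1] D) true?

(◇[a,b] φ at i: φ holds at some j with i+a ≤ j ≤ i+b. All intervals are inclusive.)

Check ◇[0,1] D at each j in [0,3]:
  j=0: fails (none in [0,1])
  j=1: holds (witness at 2)
  j=2: holds (witness at 2)
  j=3: holds (witness at 3)
Found at j=1 → formula holds.

Yes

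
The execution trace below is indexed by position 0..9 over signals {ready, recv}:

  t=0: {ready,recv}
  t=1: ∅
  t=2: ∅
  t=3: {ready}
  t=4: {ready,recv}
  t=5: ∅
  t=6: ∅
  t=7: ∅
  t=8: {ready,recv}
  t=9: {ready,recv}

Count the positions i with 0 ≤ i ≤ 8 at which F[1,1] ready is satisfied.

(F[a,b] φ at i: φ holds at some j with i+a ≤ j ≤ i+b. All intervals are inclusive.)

4

Evaluate at each i in [0,8]:
  i=0: ✗ (none in [1,1])
  i=1: ✗ (none in [2,2])
  i=2: ✓ (witness j=3)
  i=3: ✓ (witness j=4)
  i=4: ✗ (none in [5,5])
  i=5: ✗ (none in [6,6])
  i=6: ✗ (none in [7,7])
  i=7: ✓ (witness j=8)
  i=8: ✓ (witness j=9)
Positions where it holds: {2, 3, 7, 8} → 4.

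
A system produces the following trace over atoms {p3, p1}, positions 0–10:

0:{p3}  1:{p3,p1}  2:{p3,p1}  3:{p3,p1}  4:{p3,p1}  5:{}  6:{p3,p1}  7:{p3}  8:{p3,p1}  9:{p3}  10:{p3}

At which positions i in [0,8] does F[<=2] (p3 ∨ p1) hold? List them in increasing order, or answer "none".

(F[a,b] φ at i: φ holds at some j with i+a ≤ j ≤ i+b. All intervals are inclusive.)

Evaluate at each i in [0,8]:
  i=0: ✓ (witness j=0)
  i=1: ✓ (witness j=1)
  i=2: ✓ (witness j=2)
  i=3: ✓ (witness j=3)
  i=4: ✓ (witness j=4)
  i=5: ✓ (witness j=6)
  i=6: ✓ (witness j=6)
  i=7: ✓ (witness j=7)
  i=8: ✓ (witness j=8)

0, 1, 2, 3, 4, 5, 6, 7, 8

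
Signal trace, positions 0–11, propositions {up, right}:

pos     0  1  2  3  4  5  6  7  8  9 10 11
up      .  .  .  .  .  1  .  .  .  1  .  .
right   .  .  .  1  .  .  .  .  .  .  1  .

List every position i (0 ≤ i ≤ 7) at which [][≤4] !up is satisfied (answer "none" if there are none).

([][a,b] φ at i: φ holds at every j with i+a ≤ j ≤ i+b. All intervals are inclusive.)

Evaluate at each i in [0,7]:
  i=0: ✓ (all of [0,4])
  i=1: ✗ (fails at j=5)
  i=2: ✗ (fails at j=5)
  i=3: ✗ (fails at j=5)
  i=4: ✗ (fails at j=5)
  i=5: ✗ (fails at j=5)
  i=6: ✗ (fails at j=9)
  i=7: ✗ (fails at j=9)

0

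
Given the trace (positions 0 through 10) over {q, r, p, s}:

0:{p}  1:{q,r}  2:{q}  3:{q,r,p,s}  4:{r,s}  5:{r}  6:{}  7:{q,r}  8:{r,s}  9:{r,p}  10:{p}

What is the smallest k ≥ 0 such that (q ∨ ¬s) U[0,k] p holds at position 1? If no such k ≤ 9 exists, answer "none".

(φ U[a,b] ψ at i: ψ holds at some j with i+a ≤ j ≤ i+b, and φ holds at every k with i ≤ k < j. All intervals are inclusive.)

Need earliest j ≥ 1 with p, and (q ∨ ¬s) at every k in [1,j-1].
  j=1: rhs fails.
  j=2: rhs fails.
  j=3: rhs holds; lhs holds on [1,2]. k = 2.

2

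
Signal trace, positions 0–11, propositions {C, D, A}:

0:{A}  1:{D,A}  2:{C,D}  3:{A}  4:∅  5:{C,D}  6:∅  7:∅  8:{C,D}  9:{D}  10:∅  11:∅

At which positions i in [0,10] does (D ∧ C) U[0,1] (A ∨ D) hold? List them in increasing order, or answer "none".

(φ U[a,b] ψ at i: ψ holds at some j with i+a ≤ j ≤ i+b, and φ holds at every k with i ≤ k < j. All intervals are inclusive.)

0, 1, 2, 3, 5, 8, 9

Evaluate at each i in [0,10]:
  i=0: ✓ (rhs at j=0)
  i=1: ✓ (rhs at j=1)
  i=2: ✓ (rhs at j=2)
  i=3: ✓ (rhs at j=3)
  i=4: ✗ (lhs fails at k=4 before rhs at j=5)
  i=5: ✓ (rhs at j=5)
  i=6: ✗ (no rhs in [6,7])
  i=7: ✗ (lhs fails at k=7 before rhs at j=8)
  i=8: ✓ (rhs at j=8)
  i=9: ✓ (rhs at j=9)
  i=10: ✗ (no rhs in [10,11])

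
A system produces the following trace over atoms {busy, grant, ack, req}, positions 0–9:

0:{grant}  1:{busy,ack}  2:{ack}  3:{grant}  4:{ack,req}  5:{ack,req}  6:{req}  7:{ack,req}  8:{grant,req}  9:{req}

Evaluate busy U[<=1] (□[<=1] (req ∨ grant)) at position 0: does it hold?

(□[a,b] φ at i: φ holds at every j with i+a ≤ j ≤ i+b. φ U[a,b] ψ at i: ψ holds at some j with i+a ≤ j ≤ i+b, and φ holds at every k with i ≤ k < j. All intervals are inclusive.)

Need some j in [0,1] with □[<=1] (req ∨ grant), and busy at every k in [0,j-1].
  j=0: □[<=1] (req ∨ grant) — fails at 1.
  j=1: □[<=1] (req ∨ grant) — fails at 1.
No j in the window works → until fails.

False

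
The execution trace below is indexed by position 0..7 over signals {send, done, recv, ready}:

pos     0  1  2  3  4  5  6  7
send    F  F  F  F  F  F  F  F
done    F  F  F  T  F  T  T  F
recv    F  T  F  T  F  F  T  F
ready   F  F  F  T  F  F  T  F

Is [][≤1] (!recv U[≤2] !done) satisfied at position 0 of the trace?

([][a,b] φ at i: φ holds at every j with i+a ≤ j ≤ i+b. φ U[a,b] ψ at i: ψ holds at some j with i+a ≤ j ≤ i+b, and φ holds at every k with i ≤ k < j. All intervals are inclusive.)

Check (!recv U[≤2] !done) at every j in [0,1]:
  j=0: holds
  j=1: holds
All positions satisfy it → formula holds.

Yes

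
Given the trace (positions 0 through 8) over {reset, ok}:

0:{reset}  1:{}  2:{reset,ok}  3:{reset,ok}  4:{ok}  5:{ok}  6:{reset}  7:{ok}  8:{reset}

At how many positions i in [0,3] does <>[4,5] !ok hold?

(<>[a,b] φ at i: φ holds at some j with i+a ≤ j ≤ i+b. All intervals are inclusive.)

3

Evaluate at each i in [0,3]:
  i=0: ✗ (none in [4,5])
  i=1: ✓ (witness j=6)
  i=2: ✓ (witness j=6)
  i=3: ✓ (witness j=8)
Positions where it holds: {1, 2, 3} → 3.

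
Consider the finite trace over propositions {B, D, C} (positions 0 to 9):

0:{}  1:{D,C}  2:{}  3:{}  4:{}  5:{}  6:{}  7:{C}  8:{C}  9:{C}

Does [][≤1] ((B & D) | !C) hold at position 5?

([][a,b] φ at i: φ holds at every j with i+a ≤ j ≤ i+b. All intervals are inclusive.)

Holds

Check ((B & D) | !C) at every j in [5,6]:
  j=5: true
  j=6: true
All positions satisfy it → formula holds.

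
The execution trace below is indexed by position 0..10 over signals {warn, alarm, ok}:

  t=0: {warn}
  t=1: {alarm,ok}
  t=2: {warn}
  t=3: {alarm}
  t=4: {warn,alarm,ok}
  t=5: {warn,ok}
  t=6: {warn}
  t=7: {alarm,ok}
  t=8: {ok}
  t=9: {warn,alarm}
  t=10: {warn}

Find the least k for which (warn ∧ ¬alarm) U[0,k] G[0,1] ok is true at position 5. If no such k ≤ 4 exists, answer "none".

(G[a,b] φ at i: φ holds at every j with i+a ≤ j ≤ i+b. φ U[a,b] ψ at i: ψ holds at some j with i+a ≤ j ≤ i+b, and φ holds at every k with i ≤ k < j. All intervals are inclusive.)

2

Need earliest j ≥ 5 with G[0,1] ok, and (warn ∧ ¬alarm) at every k in [5,j-1].
  j=5: rhs fails.
  j=6: rhs fails.
  j=7: rhs holds; lhs holds on [5,6]. k = 2.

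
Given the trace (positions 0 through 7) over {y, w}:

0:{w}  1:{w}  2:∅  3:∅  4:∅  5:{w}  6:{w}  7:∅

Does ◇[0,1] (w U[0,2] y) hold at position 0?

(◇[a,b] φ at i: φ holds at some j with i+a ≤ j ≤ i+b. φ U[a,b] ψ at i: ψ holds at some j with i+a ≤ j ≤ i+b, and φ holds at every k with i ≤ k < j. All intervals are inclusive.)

Check (w U[0,2] y) at each j in [0,1]:
  j=0: fails
  j=1: fails
No position in the window satisfies it → formula fails.

Does not hold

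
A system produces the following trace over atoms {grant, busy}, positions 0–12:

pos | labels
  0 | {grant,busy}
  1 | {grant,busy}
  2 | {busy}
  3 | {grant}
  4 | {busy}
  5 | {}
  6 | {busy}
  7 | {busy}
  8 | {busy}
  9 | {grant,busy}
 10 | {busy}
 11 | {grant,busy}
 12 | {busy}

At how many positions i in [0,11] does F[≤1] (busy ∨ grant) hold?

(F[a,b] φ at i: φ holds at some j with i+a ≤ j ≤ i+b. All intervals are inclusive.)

Evaluate at each i in [0,11]:
  i=0: ✓ (witness j=0)
  i=1: ✓ (witness j=1)
  i=2: ✓ (witness j=2)
  i=3: ✓ (witness j=3)
  i=4: ✓ (witness j=4)
  i=5: ✓ (witness j=6)
  i=6: ✓ (witness j=6)
  i=7: ✓ (witness j=7)
  i=8: ✓ (witness j=8)
  i=9: ✓ (witness j=9)
  i=10: ✓ (witness j=10)
  i=11: ✓ (witness j=11)
Positions where it holds: {0, 1, 2, 3, 4, 5, 6, 7, 8, 9, 10, 11} → 12.

12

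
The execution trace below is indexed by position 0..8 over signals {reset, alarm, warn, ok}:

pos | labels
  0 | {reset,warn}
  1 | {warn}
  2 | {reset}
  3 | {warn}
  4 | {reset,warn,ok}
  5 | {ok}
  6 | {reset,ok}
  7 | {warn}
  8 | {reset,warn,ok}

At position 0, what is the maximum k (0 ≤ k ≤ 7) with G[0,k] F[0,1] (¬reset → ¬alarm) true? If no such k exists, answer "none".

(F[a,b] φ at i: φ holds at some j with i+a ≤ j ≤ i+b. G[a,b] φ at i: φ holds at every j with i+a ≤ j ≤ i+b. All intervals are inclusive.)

F[0,1] (¬reset → ¬alarm) must hold from j=0 onward; find where it first fails.
  j=0: holds
  j=1: holds
  j=2: holds
  j=3: holds
  j=4: holds
  j=5: holds
  j=6: holds
  j=7: holds
Holds through j=7; largest k = 7.

7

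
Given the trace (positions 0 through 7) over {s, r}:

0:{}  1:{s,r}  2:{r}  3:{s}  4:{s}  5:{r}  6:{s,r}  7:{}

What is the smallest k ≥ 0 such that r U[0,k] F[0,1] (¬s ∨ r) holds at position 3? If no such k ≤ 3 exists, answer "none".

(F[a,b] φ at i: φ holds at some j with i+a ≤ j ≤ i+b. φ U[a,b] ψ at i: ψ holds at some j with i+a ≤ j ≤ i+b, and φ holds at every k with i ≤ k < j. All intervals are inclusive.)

none

Need earliest j ≥ 3 with F[0,1] (¬s ∨ r), and r at every k in [3,j-1].
  j=3: rhs fails.
  j=4: rhs holds but lhs fails at k=3.
  j=5: rhs holds but lhs fails at k=3.
  j=6: rhs holds but lhs fails at k=3.
No witness within the range → none.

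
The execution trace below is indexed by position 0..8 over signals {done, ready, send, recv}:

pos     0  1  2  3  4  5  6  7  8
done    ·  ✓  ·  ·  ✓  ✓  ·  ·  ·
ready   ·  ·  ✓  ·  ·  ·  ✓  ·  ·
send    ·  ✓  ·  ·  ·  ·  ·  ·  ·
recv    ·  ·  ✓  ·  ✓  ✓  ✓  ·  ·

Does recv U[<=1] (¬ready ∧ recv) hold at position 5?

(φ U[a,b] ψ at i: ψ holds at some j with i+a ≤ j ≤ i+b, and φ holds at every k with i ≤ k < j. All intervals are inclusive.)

True

Need some j in [5,6] with (¬ready ∧ recv), and recv at every k in [5,j-1].
  j=5: (¬ready ∧ recv) holds; no prefix to check → satisfied.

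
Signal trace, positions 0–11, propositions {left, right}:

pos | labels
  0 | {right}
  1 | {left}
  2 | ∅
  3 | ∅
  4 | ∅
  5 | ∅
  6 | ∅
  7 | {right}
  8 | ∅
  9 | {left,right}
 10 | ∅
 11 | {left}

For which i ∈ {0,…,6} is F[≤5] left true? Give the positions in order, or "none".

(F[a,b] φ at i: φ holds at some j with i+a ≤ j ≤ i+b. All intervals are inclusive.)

Evaluate at each i in [0,6]:
  i=0: ✓ (witness j=1)
  i=1: ✓ (witness j=1)
  i=2: ✗ (none in [2,7])
  i=3: ✗ (none in [3,8])
  i=4: ✓ (witness j=9)
  i=5: ✓ (witness j=9)
  i=6: ✓ (witness j=9)

0, 1, 4, 5, 6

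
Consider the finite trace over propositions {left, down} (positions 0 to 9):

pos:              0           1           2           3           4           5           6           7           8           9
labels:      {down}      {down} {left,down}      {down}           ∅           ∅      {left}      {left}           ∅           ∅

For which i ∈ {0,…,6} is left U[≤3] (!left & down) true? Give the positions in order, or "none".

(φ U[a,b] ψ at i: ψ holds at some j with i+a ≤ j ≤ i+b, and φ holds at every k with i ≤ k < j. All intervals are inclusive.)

0, 1, 2, 3

Evaluate at each i in [0,6]:
  i=0: ✓ (rhs at j=0)
  i=1: ✓ (rhs at j=1)
  i=2: ✓ (rhs at j=3; lhs holds on [2,2])
  i=3: ✓ (rhs at j=3)
  i=4: ✗ (no rhs in [4,7])
  i=5: ✗ (no rhs in [5,8])
  i=6: ✗ (no rhs in [6,9])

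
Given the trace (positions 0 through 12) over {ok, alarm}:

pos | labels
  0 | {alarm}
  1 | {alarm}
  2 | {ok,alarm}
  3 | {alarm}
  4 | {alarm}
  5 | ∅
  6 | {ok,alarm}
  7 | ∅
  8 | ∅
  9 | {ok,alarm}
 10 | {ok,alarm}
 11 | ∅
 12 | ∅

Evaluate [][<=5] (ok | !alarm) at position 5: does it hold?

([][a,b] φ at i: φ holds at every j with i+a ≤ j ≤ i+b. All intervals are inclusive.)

Yes

Check (ok | !alarm) at every j in [5,10]:
  j=5: true
  j=6: true
  j=7: true
  j=8: true
  j=9: true
  j=10: true
All positions satisfy it → formula holds.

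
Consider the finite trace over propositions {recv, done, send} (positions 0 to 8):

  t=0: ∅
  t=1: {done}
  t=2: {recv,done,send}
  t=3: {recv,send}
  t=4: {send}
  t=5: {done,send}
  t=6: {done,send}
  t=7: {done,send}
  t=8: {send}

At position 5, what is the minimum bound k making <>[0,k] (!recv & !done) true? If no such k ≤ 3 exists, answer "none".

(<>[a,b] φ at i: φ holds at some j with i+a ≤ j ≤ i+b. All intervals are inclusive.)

Scan j = 5,6,… for (!recv & !done):
  j=5: fails
  j=6: fails
  j=7: fails
  j=8: holds
First hit at j=8, so smallest k = 8-5 = 3.

3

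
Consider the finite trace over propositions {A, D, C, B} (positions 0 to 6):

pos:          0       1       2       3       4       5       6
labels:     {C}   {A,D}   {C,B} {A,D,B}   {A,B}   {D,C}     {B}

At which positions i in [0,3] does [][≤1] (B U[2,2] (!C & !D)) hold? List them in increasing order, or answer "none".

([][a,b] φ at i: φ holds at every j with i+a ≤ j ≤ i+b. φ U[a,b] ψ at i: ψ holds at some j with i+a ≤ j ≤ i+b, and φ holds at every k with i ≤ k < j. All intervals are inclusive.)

Evaluate at each i in [0,3]:
  i=0: ✗ (fails at j=0)
  i=1: ✗ (fails at j=1)
  i=2: ✗ (fails at j=3)
  i=3: ✗ (fails at j=3)

none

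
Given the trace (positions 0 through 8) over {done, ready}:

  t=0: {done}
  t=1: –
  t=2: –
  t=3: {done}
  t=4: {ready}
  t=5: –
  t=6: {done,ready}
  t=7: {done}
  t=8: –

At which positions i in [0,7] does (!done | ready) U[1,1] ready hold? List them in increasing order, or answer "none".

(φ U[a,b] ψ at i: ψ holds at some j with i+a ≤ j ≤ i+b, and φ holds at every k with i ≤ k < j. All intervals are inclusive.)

Evaluate at each i in [0,7]:
  i=0: ✗ (no rhs in [1,1])
  i=1: ✗ (no rhs in [2,2])
  i=2: ✗ (no rhs in [3,3])
  i=3: ✗ (lhs fails at k=3 before rhs at j=4)
  i=4: ✗ (no rhs in [5,5])
  i=5: ✓ (rhs at j=6; lhs holds on [5,5])
  i=6: ✗ (no rhs in [7,7])
  i=7: ✗ (no rhs in [8,8])

5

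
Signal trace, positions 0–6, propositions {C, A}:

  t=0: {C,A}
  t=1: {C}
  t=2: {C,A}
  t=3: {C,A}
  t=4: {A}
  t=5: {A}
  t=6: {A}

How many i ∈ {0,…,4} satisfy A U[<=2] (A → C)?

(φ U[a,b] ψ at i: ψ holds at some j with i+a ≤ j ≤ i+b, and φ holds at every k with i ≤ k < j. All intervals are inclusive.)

Evaluate at each i in [0,4]:
  i=0: ✓ (rhs at j=0)
  i=1: ✓ (rhs at j=1)
  i=2: ✓ (rhs at j=2)
  i=3: ✓ (rhs at j=3)
  i=4: ✗ (no rhs in [4,6])
Positions where it holds: {0, 1, 2, 3} → 4.

4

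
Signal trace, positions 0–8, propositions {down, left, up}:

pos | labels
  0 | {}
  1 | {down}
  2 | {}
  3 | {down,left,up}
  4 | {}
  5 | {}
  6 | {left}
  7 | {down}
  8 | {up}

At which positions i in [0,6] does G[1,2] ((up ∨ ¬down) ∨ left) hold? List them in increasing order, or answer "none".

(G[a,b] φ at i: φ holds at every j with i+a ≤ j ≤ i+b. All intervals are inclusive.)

Evaluate at each i in [0,6]:
  i=0: ✗ (fails at j=1)
  i=1: ✓ (all of [2,3])
  i=2: ✓ (all of [3,4])
  i=3: ✓ (all of [4,5])
  i=4: ✓ (all of [5,6])
  i=5: ✗ (fails at j=7)
  i=6: ✗ (fails at j=7)

1, 2, 3, 4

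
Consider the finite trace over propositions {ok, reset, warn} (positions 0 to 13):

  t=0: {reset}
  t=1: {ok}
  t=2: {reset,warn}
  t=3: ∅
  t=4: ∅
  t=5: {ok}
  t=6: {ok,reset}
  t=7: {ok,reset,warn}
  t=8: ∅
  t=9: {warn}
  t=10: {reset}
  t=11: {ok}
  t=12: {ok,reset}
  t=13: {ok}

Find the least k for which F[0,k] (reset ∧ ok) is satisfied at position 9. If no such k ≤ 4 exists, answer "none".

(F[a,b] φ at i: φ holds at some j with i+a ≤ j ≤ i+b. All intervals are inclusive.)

Scan j = 9,10,… for (reset ∧ ok):
  j=9: fails
  j=10: fails
  j=11: fails
  j=12: holds
First hit at j=12, so smallest k = 12-9 = 3.

3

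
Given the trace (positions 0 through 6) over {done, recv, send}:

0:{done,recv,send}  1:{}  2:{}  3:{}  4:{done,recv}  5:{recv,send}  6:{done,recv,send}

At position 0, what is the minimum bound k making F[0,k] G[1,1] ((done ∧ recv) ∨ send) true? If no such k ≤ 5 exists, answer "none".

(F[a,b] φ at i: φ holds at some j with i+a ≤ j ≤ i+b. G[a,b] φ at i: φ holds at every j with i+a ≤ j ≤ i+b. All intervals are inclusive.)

3

Scan j = 0,1,… for G[1,1] ((done ∧ recv) ∨ send):
  j=0: fails
  j=1: fails
  j=2: fails
  j=3: holds
First hit at j=3, so smallest k = 3-0 = 3.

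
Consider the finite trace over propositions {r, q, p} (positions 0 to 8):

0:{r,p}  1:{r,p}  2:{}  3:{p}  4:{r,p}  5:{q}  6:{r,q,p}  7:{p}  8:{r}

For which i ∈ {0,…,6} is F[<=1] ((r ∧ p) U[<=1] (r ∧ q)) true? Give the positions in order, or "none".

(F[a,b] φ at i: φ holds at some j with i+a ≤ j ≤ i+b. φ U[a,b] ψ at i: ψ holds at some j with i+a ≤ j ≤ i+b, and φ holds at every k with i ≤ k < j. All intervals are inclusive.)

5, 6

Evaluate at each i in [0,6]:
  i=0: ✗ (none in [0,1])
  i=1: ✗ (none in [1,2])
  i=2: ✗ (none in [2,3])
  i=3: ✗ (none in [3,4])
  i=4: ✗ (none in [4,5])
  i=5: ✓ (witness j=6)
  i=6: ✓ (witness j=6)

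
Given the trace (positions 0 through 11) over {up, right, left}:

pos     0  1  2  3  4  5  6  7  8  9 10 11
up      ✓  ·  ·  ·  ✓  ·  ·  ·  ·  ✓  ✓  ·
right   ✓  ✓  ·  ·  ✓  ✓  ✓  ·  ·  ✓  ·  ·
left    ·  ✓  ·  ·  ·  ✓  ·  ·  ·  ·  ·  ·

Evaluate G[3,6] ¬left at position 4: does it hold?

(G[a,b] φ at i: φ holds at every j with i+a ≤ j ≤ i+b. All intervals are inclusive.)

Check ¬left at every j in [7,10]:
  j=7: true
  j=8: true
  j=9: true
  j=10: true
All positions satisfy it → formula holds.

Yes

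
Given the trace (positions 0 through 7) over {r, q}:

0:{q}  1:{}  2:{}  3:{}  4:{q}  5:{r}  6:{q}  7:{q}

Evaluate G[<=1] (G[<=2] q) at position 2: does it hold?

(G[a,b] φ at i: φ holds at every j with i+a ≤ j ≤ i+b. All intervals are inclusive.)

No

Check G[<=2] q at every j in [2,3]:
  j=2: fails at 2
  j=3: fails at 3
Fails at j=2 → formula fails.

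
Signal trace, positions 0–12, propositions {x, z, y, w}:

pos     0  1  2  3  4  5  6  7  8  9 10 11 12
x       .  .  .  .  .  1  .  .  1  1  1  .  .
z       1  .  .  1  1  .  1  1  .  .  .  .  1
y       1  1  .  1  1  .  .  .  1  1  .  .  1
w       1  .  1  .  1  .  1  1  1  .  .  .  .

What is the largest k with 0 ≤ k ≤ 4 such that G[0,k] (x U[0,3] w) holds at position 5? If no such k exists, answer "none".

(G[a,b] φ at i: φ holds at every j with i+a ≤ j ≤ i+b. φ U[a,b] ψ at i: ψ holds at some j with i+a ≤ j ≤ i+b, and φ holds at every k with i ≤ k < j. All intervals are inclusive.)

(x U[0,3] w) must hold from j=5 onward; find where it first fails.
  j=5: holds
  j=6: holds
  j=7: holds
  j=8: holds
  j=9: fails
Holds on [5,8], so largest k = 3.

3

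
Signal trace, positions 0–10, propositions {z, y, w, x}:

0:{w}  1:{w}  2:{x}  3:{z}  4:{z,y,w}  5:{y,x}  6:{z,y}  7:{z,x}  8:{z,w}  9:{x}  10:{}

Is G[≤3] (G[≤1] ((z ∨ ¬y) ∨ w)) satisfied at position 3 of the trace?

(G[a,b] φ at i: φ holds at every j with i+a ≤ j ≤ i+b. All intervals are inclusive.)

Check G[≤1] ((z ∨ ¬y) ∨ w) at every j in [3,6]:
  j=3: holds on [3,4]
  j=4: fails at 5
  j=5: fails at 5
  j=6: holds on [6,7]
Fails at j=4 → formula fails.

Does not hold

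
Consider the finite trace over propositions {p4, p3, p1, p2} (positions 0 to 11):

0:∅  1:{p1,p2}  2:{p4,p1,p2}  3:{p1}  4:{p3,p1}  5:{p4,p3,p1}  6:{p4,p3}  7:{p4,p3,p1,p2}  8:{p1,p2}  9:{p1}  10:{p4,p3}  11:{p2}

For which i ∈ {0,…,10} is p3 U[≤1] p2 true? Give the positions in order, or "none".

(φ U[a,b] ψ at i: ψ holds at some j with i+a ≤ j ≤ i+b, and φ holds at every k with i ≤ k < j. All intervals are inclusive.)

1, 2, 6, 7, 8, 10

Evaluate at each i in [0,10]:
  i=0: ✗ (lhs fails at k=0 before rhs at j=1)
  i=1: ✓ (rhs at j=1)
  i=2: ✓ (rhs at j=2)
  i=3: ✗ (no rhs in [3,4])
  i=4: ✗ (no rhs in [4,5])
  i=5: ✗ (no rhs in [5,6])
  i=6: ✓ (rhs at j=7; lhs holds on [6,6])
  i=7: ✓ (rhs at j=7)
  i=8: ✓ (rhs at j=8)
  i=9: ✗ (no rhs in [9,10])
  i=10: ✓ (rhs at j=11; lhs holds on [10,10])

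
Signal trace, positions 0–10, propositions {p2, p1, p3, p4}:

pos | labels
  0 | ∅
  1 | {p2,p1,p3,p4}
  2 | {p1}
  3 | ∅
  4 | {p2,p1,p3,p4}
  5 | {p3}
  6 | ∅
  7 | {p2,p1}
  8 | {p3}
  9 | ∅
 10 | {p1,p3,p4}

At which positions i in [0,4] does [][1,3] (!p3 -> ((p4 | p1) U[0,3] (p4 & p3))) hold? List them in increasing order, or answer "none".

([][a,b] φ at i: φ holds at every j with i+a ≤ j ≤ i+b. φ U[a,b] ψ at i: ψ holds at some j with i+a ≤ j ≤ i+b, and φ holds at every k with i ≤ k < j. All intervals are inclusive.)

Evaluate at each i in [0,4]:
  i=0: ✗ (fails at j=2)
  i=1: ✗ (fails at j=2)
  i=2: ✗ (fails at j=3)
  i=3: ✗ (fails at j=6)
  i=4: ✗ (fails at j=6)

none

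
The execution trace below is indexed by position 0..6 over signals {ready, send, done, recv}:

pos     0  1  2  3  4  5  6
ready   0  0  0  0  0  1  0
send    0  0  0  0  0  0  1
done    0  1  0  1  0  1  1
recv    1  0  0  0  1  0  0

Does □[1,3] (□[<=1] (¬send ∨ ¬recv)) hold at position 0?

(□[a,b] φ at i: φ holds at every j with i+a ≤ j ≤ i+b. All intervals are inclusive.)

Holds

Check □[<=1] (¬send ∨ ¬recv) at every j in [1,3]:
  j=1: holds on [1,2]
  j=2: holds on [2,3]
  j=3: holds on [3,4]
All positions satisfy it → formula holds.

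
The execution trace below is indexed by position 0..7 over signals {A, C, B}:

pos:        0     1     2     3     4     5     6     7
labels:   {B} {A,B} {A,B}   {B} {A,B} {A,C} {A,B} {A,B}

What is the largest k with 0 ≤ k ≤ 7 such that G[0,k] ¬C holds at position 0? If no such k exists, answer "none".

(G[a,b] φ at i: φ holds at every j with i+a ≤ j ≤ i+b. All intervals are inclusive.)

4

¬C must hold from j=0 onward; find where it first fails.
  j=0: holds
  j=1: holds
  j=2: holds
  j=3: holds
  j=4: holds
  j=5: fails
Holds on [0,4], so largest k = 4.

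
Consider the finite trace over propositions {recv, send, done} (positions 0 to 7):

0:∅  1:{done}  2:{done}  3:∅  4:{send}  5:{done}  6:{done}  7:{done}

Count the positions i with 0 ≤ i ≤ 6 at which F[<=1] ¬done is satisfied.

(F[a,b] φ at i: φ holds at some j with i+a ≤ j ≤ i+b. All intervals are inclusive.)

Evaluate at each i in [0,6]:
  i=0: ✓ (witness j=0)
  i=1: ✗ (none in [1,2])
  i=2: ✓ (witness j=3)
  i=3: ✓ (witness j=3)
  i=4: ✓ (witness j=4)
  i=5: ✗ (none in [5,6])
  i=6: ✗ (none in [6,7])
Positions where it holds: {0, 2, 3, 4} → 4.

4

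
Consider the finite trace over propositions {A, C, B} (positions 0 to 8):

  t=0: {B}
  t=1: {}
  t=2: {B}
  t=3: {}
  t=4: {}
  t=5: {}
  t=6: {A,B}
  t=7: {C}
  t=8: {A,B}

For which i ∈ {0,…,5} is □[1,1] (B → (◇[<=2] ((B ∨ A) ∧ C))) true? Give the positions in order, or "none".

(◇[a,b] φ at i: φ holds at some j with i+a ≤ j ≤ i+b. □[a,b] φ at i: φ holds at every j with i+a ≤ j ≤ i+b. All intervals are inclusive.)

Evaluate at each i in [0,5]:
  i=0: ✓ (all of [1,1])
  i=1: ✗ (fails at j=2)
  i=2: ✓ (all of [3,3])
  i=3: ✓ (all of [4,4])
  i=4: ✓ (all of [5,5])
  i=5: ✗ (fails at j=6)

0, 2, 3, 4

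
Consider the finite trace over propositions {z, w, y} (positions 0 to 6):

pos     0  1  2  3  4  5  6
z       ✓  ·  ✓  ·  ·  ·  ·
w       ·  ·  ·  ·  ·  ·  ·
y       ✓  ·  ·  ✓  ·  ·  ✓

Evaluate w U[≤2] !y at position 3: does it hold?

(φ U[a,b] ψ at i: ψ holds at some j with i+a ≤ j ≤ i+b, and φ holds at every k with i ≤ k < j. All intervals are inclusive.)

False

Need some j in [3,5] with !y, and w at every k in [3,j-1].
  j=3: !y false.
  j=4: !y holds, but w fails at k=3 → not this j.
  j=5: !y holds, but w fails at k=3 → not this j.
No j in the window works → until fails.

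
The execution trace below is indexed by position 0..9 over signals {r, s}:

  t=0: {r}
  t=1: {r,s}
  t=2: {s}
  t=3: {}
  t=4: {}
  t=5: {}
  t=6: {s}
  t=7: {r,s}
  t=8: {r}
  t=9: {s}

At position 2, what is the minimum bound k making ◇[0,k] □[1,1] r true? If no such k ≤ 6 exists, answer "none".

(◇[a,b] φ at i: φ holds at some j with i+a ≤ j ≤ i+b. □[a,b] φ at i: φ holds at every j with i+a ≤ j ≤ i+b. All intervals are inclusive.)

4

Scan j = 2,3,… for □[1,1] r:
  j=2: fails
  j=3: fails
  j=4: fails
  j=5: fails
  j=6: holds
First hit at j=6, so smallest k = 6-2 = 4.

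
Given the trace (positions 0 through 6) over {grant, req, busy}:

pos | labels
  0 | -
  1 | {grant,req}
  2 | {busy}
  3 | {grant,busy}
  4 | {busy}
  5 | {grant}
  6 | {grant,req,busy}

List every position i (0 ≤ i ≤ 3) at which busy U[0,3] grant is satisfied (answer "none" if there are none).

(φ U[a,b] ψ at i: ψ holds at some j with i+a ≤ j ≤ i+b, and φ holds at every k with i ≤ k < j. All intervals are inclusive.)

1, 2, 3

Evaluate at each i in [0,3]:
  i=0: ✗ (lhs fails at k=0 before rhs at j=1)
  i=1: ✓ (rhs at j=1)
  i=2: ✓ (rhs at j=3; lhs holds on [2,2])
  i=3: ✓ (rhs at j=3)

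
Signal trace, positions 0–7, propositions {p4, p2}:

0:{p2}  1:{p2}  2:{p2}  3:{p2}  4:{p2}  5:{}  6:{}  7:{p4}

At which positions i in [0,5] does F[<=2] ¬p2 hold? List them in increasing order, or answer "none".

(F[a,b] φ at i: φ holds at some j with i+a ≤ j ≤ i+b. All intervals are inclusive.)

Evaluate at each i in [0,5]:
  i=0: ✗ (none in [0,2])
  i=1: ✗ (none in [1,3])
  i=2: ✗ (none in [2,4])
  i=3: ✓ (witness j=5)
  i=4: ✓ (witness j=5)
  i=5: ✓ (witness j=5)

3, 4, 5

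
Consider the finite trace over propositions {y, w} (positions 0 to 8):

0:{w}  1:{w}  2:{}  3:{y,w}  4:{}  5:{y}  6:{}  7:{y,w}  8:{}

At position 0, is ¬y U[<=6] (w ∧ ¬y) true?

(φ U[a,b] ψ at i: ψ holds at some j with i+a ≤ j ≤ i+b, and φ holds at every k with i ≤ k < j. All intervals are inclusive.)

Need some j in [0,6] with (w ∧ ¬y), and ¬y at every k in [0,j-1].
  j=0: (w ∧ ¬y) holds; no prefix to check → satisfied.

Yes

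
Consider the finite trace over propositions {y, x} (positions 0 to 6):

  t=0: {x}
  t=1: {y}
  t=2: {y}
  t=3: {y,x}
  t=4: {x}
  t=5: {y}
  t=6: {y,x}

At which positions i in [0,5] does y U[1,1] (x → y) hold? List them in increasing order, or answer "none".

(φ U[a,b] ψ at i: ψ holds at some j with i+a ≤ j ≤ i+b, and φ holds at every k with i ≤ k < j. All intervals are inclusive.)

1, 2, 5

Evaluate at each i in [0,5]:
  i=0: ✗ (lhs fails at k=0 before rhs at j=1)
  i=1: ✓ (rhs at j=2; lhs holds on [1,1])
  i=2: ✓ (rhs at j=3; lhs holds on [2,2])
  i=3: ✗ (no rhs in [4,4])
  i=4: ✗ (lhs fails at k=4 before rhs at j=5)
  i=5: ✓ (rhs at j=6; lhs holds on [5,5])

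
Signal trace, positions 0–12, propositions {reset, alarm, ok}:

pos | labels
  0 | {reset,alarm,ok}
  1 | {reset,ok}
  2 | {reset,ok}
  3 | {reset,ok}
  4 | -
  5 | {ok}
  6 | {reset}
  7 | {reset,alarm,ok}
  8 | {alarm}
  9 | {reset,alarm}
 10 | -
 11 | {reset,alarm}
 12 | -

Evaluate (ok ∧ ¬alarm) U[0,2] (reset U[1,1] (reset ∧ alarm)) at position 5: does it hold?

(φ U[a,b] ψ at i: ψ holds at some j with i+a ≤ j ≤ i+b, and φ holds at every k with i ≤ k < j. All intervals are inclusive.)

True

Need some j in [5,7] with (reset U[1,1] (reset ∧ alarm)), and (ok ∧ ¬alarm) at every k in [5,j-1].
  j=5: (reset U[1,1] (reset ∧ alarm)) — fails.
  j=6: (reset U[1,1] (reset ∧ alarm)) holds; (ok ∧ ¬alarm) holds at every k in [5,5] → satisfied.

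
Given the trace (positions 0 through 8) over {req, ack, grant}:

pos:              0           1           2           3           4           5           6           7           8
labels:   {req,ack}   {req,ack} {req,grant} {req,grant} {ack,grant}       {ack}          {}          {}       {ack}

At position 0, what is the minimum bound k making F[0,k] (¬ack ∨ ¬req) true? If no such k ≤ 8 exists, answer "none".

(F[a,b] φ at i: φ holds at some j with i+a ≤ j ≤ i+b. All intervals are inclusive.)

Scan j = 0,1,… for (¬ack ∨ ¬req):
  j=0: fails
  j=1: fails
  j=2: holds
First hit at j=2, so smallest k = 2-0 = 2.

2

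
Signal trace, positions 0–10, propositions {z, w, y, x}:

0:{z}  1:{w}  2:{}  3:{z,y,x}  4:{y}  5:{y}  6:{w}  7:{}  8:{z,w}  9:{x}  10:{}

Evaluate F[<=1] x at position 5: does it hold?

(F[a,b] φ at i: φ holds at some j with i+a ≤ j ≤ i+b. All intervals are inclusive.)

Does not hold

Check x at each j in [5,6]:
  j=5: false
  j=6: false
No position in the window satisfies it → formula fails.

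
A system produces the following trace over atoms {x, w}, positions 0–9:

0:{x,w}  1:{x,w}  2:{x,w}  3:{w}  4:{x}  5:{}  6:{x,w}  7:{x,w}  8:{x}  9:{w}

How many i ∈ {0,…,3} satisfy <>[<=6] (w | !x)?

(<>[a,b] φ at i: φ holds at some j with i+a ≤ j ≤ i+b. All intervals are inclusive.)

Evaluate at each i in [0,3]:
  i=0: ✓ (witness j=0)
  i=1: ✓ (witness j=1)
  i=2: ✓ (witness j=2)
  i=3: ✓ (witness j=3)
Positions where it holds: {0, 1, 2, 3} → 4.

4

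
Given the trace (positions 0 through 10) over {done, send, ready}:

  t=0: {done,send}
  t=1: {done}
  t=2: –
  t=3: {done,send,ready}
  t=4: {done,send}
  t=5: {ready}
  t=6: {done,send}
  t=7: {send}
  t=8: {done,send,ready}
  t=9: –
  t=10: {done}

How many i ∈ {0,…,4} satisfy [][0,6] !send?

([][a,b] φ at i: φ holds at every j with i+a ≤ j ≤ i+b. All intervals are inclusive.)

Evaluate at each i in [0,4]:
  i=0: ✗ (fails at j=0)
  i=1: ✗ (fails at j=3)
  i=2: ✗ (fails at j=3)
  i=3: ✗ (fails at j=3)
  i=4: ✗ (fails at j=4)
Positions where it holds: {} → 0.

0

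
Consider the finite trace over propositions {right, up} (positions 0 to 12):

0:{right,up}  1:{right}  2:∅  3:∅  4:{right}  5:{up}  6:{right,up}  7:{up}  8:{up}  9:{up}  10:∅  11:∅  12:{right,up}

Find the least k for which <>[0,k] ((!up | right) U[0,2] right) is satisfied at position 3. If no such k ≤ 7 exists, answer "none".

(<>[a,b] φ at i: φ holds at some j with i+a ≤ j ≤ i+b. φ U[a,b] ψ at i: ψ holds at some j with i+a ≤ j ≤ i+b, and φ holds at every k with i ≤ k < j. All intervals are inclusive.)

Scan j = 3,4,… for ((!up | right) U[0,2] right):
  j=3: holds
First hit at j=3, so smallest k = 3-3 = 0.

0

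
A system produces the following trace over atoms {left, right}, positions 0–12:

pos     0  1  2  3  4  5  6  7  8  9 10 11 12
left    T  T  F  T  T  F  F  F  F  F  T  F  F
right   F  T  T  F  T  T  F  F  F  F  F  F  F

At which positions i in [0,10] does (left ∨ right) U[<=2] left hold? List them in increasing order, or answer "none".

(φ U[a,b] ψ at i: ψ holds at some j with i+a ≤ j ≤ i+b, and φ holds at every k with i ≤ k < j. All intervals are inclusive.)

0, 1, 2, 3, 4, 10

Evaluate at each i in [0,10]:
  i=0: ✓ (rhs at j=0)
  i=1: ✓ (rhs at j=1)
  i=2: ✓ (rhs at j=3; lhs holds on [2,2])
  i=3: ✓ (rhs at j=3)
  i=4: ✓ (rhs at j=4)
  i=5: ✗ (no rhs in [5,7])
  i=6: ✗ (no rhs in [6,8])
  i=7: ✗ (no rhs in [7,9])
  i=8: ✗ (lhs fails at k=8 before rhs at j=10)
  i=9: ✗ (lhs fails at k=9 before rhs at j=10)
  i=10: ✓ (rhs at j=10)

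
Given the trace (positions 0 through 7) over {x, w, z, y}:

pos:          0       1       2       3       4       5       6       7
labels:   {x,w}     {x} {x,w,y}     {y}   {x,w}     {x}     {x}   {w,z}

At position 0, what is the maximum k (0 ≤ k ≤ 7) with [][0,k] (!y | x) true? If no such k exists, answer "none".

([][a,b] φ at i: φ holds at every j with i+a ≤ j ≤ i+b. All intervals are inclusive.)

(!y | x) must hold from j=0 onward; find where it first fails.
  j=0: holds
  j=1: holds
  j=2: holds
  j=3: fails
Holds on [0,2], so largest k = 2.

2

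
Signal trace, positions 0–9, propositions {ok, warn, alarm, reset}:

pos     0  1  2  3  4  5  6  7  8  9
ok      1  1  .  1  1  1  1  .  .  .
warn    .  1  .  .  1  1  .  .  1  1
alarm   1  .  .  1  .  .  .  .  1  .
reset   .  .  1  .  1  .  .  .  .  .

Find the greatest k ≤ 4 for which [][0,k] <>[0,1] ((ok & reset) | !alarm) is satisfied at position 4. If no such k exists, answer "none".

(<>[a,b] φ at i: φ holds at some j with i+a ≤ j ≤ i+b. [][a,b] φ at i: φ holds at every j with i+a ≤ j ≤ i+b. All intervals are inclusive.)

4

<>[0,1] ((ok & reset) | !alarm) must hold from j=4 onward; find where it first fails.
  j=4: holds
  j=5: holds
  j=6: holds
  j=7: holds
  j=8: holds
Holds through j=8; largest k = 4.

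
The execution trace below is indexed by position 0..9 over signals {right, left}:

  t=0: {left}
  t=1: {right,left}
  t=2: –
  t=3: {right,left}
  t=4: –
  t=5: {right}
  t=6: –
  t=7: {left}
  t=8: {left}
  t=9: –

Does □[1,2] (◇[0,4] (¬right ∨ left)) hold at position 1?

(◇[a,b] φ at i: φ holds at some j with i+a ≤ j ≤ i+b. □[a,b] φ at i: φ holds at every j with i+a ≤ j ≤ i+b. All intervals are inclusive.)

Holds

Check ◇[0,4] (¬right ∨ left) at every j in [2,3]:
  j=2: holds (witness at 2)
  j=3: holds (witness at 3)
All positions satisfy it → formula holds.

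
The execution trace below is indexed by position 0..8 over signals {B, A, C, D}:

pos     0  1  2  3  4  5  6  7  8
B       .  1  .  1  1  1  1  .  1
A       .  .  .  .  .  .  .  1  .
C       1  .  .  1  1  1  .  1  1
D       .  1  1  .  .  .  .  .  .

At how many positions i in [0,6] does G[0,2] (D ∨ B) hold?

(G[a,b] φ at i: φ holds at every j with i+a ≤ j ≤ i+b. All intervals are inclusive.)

4

Evaluate at each i in [0,6]:
  i=0: ✗ (fails at j=0)
  i=1: ✓ (all of [1,3])
  i=2: ✓ (all of [2,4])
  i=3: ✓ (all of [3,5])
  i=4: ✓ (all of [4,6])
  i=5: ✗ (fails at j=7)
  i=6: ✗ (fails at j=7)
Positions where it holds: {1, 2, 3, 4} → 4.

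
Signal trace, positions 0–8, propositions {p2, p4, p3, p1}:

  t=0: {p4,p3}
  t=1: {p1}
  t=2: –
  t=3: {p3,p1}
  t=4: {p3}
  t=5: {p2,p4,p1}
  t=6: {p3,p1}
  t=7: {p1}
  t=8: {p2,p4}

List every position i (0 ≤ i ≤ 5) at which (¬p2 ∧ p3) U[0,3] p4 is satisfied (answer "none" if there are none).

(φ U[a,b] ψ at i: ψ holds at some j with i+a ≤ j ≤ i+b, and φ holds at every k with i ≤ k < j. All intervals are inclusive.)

Evaluate at each i in [0,5]:
  i=0: ✓ (rhs at j=0)
  i=1: ✗ (no rhs in [1,4])
  i=2: ✗ (lhs fails at k=2 before rhs at j=5)
  i=3: ✓ (rhs at j=5; lhs holds on [3,4])
  i=4: ✓ (rhs at j=5; lhs holds on [4,4])
  i=5: ✓ (rhs at j=5)

0, 3, 4, 5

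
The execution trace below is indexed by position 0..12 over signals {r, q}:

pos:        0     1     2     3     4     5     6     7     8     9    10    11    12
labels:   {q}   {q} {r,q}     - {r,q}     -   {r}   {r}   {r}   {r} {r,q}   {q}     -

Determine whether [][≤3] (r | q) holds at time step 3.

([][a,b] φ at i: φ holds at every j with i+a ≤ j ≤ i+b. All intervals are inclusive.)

Check (r | q) at every j in [3,6]:
  j=3: false
  j=4: true
  j=5: false
  j=6: true
Fails at j=3 → formula fails.

Does not hold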